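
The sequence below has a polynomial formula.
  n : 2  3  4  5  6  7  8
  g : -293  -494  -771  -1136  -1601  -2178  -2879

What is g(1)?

-156

D1: -201, -277, -365, -465, -577, -701
D2: -76, -88, -100, -112, -124
D3: -12, -12, -12, -12
The third differences are constant at -12.
Work back: -76 + 12 = -64;  -201 + 64 = -137;  -293 + 137 = -156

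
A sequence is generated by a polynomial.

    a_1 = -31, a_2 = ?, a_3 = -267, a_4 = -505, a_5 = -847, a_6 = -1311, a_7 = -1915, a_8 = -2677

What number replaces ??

Using the last 6 terms:
First differences: -238, -342, -464, -604, -762
Second differences: -104, -122, -140, -158
Third differences: -18, -18, -18
Constant third difference = -18.
Extend backward: -104 + 18 = -86;  -238 + 86 = -152;  -267 + 152 = -115

-115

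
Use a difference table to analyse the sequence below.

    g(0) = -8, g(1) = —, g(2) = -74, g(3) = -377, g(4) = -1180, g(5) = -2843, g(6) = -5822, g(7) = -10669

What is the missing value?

Using the last 6 terms:
D1: -303  -803  -1663  -2979  -4847
D2: -500  -860  -1316  -1868
D3: -360  -456  -552
D4: -96  -96
Constant fourth difference = -96.
Extend backward: -360 + 96 = -264;  -500 + 264 = -236;  -303 + 236 = -67;  -74 + 67 = -7

-7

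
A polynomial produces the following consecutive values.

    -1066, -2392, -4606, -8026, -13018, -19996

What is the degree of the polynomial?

First differences: -1326, -2214, -3420, -4992, -6978
Second differences: -888, -1206, -1572, -1986
Third differences: -318, -366, -414
Fourth differences: -48, -48
The fourth differences are constant, so the polynomial has degree 4.

4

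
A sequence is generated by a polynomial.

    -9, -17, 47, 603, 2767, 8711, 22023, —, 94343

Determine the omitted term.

48067

Using the first 7 terms:
Δ: -8  64  556  2164  5944  13312
Δ²: 72  492  1608  3780  7368
Δ³: 420  1116  2172  3588
Δ⁴: 696  1056  1416
Δ⁵: 360  360
Constant fifth difference = 360.
Extend forward: 1416 + 360 = 1776;  3588 + 1776 = 5364;  7368 + 5364 = 12732;  13312 + 12732 = 26044;  22023 + 26044 = 48067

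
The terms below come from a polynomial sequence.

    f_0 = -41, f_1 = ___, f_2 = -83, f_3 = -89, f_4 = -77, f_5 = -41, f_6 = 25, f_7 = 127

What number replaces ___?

Using the last 6 terms:
-6  12  36  66  102
18  24  30  36
6  6  6
Constant third difference = 6.
Extend backward: 18 − 6 = 12;  -6 − 12 = -18;  -83 + 18 = -65

-65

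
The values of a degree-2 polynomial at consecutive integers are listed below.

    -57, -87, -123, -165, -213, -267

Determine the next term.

-327

D1: -30, -36, -42, -48, -54
D2: -6, -6, -6, -6
Second differences constant at -6.
-54 − 6 = -60;  -267 − 60 = -327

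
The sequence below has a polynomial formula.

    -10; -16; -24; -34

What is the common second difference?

D1: -6, -8, -10
D2: -2, -2

-2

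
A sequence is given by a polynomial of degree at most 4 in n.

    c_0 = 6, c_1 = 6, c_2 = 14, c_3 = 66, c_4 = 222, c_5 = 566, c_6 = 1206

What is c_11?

0  8  52  156  344  640
8  44  104  188  296
36  60  84  108
24  24  24
The fourth differences are constant (24).
108 + 24 = 132;  296 + 132 = 428;  640 + 428 = 1068;  1206 + 1068 = 2274
132 + 24 = 156;  428 + 156 = 584;  1068 + 584 = 1652;  2274 + 1652 = 3926
156 + 24 = 180;  584 + 180 = 764;  1652 + 764 = 2416;  3926 + 2416 = 6342
180 + 24 = 204;  764 + 204 = 968;  2416 + 968 = 3384;  6342 + 3384 = 9726
204 + 24 = 228;  968 + 228 = 1196;  3384 + 1196 = 4580;  9726 + 4580 = 14306

14306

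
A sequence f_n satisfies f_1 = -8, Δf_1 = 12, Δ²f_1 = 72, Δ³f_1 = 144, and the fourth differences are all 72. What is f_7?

5104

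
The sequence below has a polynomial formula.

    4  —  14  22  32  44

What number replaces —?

Using the last 4 terms:
8  10  12
2  2
Constant second difference = 2.
Extend backward: 8 − 2 = 6;  14 − 6 = 8

8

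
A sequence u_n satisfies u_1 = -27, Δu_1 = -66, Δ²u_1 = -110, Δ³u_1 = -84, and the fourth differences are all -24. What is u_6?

Build the table forward from the leading diagonal:
Δ⁴: -24  -24  -24  -24  -24  -24
Δ³: -84  -108  -132  -156  -180  -204
Δ²: -110  -194  -302  -434  -590  -770
Δ: -66  -176  -370  -672  -1106  -1696
u: -27  -93  -269  -639  -1311  -2417

-2417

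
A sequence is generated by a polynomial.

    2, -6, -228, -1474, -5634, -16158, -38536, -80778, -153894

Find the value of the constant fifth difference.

-480

First differences: -8, -222, -1246, -4160, -10524, -22378, -42242, -73116
Second differences: -214, -1024, -2914, -6364, -11854, -19864, -30874
Third differences: -810, -1890, -3450, -5490, -8010, -11010
Fourth differences: -1080, -1560, -2040, -2520, -3000
Fifth differences: -480, -480, -480, -480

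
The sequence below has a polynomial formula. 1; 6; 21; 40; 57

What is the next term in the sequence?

66

First differences: 5, 15, 19, 17
Second differences: 10, 4, -2
Third differences: -6, -6
The third differences are constant (-6).
-2 − 6 = -8;  17 − 8 = 9;  57 + 9 = 66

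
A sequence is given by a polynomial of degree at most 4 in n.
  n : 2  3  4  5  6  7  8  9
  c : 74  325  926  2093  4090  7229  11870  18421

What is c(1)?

D1: 251  601  1167  1997  3139  4641  6551
D2: 350  566  830  1142  1502  1910
D3: 216  264  312  360  408
D4: 48  48  48  48
The fourth differences are constant at 48.
Work back: 216 − 48 = 168;  350 − 168 = 182;  251 − 182 = 69;  74 − 69 = 5

5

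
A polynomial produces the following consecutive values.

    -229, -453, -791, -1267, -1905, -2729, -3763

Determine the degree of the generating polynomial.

-224, -338, -476, -638, -824, -1034
-114, -138, -162, -186, -210
-24, -24, -24, -24
The third differences are constant, so the polynomial has degree 3.

3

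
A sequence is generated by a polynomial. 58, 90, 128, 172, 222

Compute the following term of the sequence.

First differences: 32, 38, 44, 50
Second differences: 6, 6, 6
Constant second difference = 6, so extend:
50 + 6 = 56;  222 + 56 = 278

278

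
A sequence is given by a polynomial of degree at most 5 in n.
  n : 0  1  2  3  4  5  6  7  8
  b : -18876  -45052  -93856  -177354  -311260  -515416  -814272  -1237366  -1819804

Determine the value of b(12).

-6666876

Δ: -26176 , -48804 , -83498 , -133906 , -204156 , -298856 , -423094 , -582438
Δ²: -22628 , -34694 , -50408 , -70250 , -94700 , -124238 , -159344
Δ³: -12066 , -15714 , -19842 , -24450 , -29538 , -35106
Δ⁴: -3648 , -4128 , -4608 , -5088 , -5568
Δ⁵: -480 , -480 , -480 , -480
Fifth differences constant at -480.
-5568 − 480 = -6048;  -35106 − 6048 = -41154;  -159344 − 41154 = -200498;  -582438 − 200498 = -782936;  -1819804 − 782936 = -2602740
-6048 − 480 = -6528;  -41154 − 6528 = -47682;  -200498 − 47682 = -248180;  -782936 − 248180 = -1031116;  -2602740 − 1031116 = -3633856
-6528 − 480 = -7008;  -47682 − 7008 = -54690;  -248180 − 54690 = -302870;  -1031116 − 302870 = -1333986;  -3633856 − 1333986 = -4967842
-7008 − 480 = -7488;  -54690 − 7488 = -62178;  -302870 − 62178 = -365048;  -1333986 − 365048 = -1699034;  -4967842 − 1699034 = -6666876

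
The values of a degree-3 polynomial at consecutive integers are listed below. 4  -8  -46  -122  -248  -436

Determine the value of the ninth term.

-1492

-12  -38  -76  -126  -188
-26  -38  -50  -62
-12  -12  -12
The third differences are constant (-12).
-62 − 12 = -74;  -188 − 74 = -262;  -436 − 262 = -698
-74 − 12 = -86;  -262 − 86 = -348;  -698 − 348 = -1046
-86 − 12 = -98;  -348 − 98 = -446;  -1046 − 446 = -1492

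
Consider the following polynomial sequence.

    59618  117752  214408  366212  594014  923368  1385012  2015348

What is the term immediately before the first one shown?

27124

58134, 96656, 151804, 227802, 329354, 461644, 630336
38522, 55148, 75998, 101552, 132290, 168692
16626, 20850, 25554, 30738, 36402
4224, 4704, 5184, 5664
480, 480, 480
The fifth differences are constant at 480.
Work back: 4224 − 480 = 3744;  16626 − 3744 = 12882;  38522 − 12882 = 25640;  58134 − 25640 = 32494;  59618 − 32494 = 27124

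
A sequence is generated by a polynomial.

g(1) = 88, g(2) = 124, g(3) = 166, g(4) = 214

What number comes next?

Δ: 36, 42, 48
Δ²: 6, 6
Constant second difference = 6, so extend:
48 + 6 = 54;  214 + 54 = 268

268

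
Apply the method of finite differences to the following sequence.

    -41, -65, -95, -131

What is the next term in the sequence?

-24, -30, -36
-6, -6
Second differences constant at -6.
-36 − 6 = -42;  -131 − 42 = -173

-173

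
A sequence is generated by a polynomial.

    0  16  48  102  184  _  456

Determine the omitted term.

Using the first 5 terms:
First differences: 16  32  54  82
Second differences: 16  22  28
Third differences: 6  6
Constant third difference = 6.
Extend forward: 28 + 6 = 34;  82 + 34 = 116;  184 + 116 = 300

300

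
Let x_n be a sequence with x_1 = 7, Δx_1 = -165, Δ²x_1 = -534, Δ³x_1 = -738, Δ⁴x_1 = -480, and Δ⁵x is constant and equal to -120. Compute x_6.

-16058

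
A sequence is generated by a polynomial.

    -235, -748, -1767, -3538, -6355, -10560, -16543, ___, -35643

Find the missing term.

Using the first 7 terms:
Δ: -513, -1019, -1771, -2817, -4205, -5983
Δ²: -506, -752, -1046, -1388, -1778
Δ³: -246, -294, -342, -390
Δ⁴: -48, -48, -48
Constant fourth difference = -48.
Extend forward: -390 − 48 = -438;  -1778 − 438 = -2216;  -5983 − 2216 = -8199;  -16543 − 8199 = -24742

-24742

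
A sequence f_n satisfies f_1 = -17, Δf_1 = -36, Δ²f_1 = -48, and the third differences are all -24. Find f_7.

-1433

Build the table forward from the leading diagonal:
Δ³: -24, -24, -24, -24, -24, -24, -24
Δ²: -48, -72, -96, -120, -144, -168, -192
Δ: -36, -84, -156, -252, -372, -516, -684
f: -17, -53, -137, -293, -545, -917, -1433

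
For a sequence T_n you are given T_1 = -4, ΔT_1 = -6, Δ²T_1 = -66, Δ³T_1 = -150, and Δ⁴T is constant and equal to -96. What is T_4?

-370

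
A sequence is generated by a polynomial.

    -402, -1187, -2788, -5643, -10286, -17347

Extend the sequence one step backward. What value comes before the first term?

First differences: -785, -1601, -2855, -4643, -7061
Second differences: -816, -1254, -1788, -2418
Third differences: -438, -534, -630
Fourth differences: -96, -96
The fourth differences are constant at -96.
Work back: -438 + 96 = -342;  -816 + 342 = -474;  -785 + 474 = -311;  -402 + 311 = -91

-91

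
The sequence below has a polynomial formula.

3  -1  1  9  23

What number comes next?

43

Δ: -4, 2, 8, 14
Δ²: 6, 6, 6
The second differences are constant (6).
14 + 6 = 20;  23 + 20 = 43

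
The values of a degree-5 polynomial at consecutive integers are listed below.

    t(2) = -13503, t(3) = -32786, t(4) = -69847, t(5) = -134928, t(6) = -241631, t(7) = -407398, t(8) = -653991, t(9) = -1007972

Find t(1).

-4636

First differences: -19283, -37061, -65081, -106703, -165767, -246593, -353981
Second differences: -17778, -28020, -41622, -59064, -80826, -107388
Third differences: -10242, -13602, -17442, -21762, -26562
Fourth differences: -3360, -3840, -4320, -4800
Fifth differences: -480, -480, -480
The fifth differences are constant at -480.
Work back: -3360 + 480 = -2880;  -10242 + 2880 = -7362;  -17778 + 7362 = -10416;  -19283 + 10416 = -8867;  -13503 + 8867 = -4636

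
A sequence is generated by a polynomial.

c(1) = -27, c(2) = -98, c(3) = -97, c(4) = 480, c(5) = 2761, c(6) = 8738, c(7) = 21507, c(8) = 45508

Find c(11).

First differences: -71  1  577  2281  5977  12769  24001
Second differences: 72  576  1704  3696  6792  11232
Third differences: 504  1128  1992  3096  4440
Fourth differences: 624  864  1104  1344
Fifth differences: 240  240  240
The fifth differences are constant (240).
1344 + 240 = 1584;  4440 + 1584 = 6024;  11232 + 6024 = 17256;  24001 + 17256 = 41257;  45508 + 41257 = 86765
1584 + 240 = 1824;  6024 + 1824 = 7848;  17256 + 7848 = 25104;  41257 + 25104 = 66361;  86765 + 66361 = 153126
1824 + 240 = 2064;  7848 + 2064 = 9912;  25104 + 9912 = 35016;  66361 + 35016 = 101377;  153126 + 101377 = 254503

254503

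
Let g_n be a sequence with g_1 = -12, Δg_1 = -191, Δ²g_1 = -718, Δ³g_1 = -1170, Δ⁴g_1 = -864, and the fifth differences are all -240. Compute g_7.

-49728

Build the table forward from the leading diagonal:
Δ⁵: -240, -240, -240, -240, -240, -240, -240
Δ⁴: -864, -1104, -1344, -1584, -1824, -2064, -2304
Δ³: -1170, -2034, -3138, -4482, -6066, -7890, -9954
Δ²: -718, -1888, -3922, -7060, -11542, -17608, -25498
Δ: -191, -909, -2797, -6719, -13779, -25321, -42929
g: -12, -203, -1112, -3909, -10628, -24407, -49728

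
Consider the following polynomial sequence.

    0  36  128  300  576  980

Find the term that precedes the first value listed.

First differences: 36  92  172  276  404
Second differences: 56  80  104  128
Third differences: 24  24  24
The third differences are constant at 24.
Work back: 56 − 24 = 32;  36 − 32 = 4;  0 − 4 = -4

-4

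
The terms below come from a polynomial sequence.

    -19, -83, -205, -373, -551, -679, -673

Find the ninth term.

Δ: -64, -122, -168, -178, -128, 6
Δ²: -58, -46, -10, 50, 134
Δ³: 12, 36, 60, 84
Δ⁴: 24, 24, 24
Constant fourth difference = 24, so extend:
84 + 24 = 108;  134 + 108 = 242;  6 + 242 = 248;  -673 + 248 = -425
108 + 24 = 132;  242 + 132 = 374;  248 + 374 = 622;  -425 + 622 = 197

197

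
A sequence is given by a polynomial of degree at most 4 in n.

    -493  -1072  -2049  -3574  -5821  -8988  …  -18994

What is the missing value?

-13297

Using the first 6 terms:
Δ: -579  -977  -1525  -2247  -3167
Δ²: -398  -548  -722  -920
Δ³: -150  -174  -198
Δ⁴: -24  -24
Constant fourth difference = -24.
Extend forward: -198 − 24 = -222;  -920 − 222 = -1142;  -3167 − 1142 = -4309;  -8988 − 4309 = -13297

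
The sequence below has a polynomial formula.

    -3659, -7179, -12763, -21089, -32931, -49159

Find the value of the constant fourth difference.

-96

Δ: -3520, -5584, -8326, -11842, -16228
Δ²: -2064, -2742, -3516, -4386
Δ³: -678, -774, -870
Δ⁴: -96, -96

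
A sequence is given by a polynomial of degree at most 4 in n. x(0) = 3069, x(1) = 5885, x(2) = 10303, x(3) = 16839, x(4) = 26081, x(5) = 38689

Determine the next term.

2816, 4418, 6536, 9242, 12608
1602, 2118, 2706, 3366
516, 588, 660
72, 72
Fourth differences constant at 72.
660 + 72 = 732;  3366 + 732 = 4098;  12608 + 4098 = 16706;  38689 + 16706 = 55395

55395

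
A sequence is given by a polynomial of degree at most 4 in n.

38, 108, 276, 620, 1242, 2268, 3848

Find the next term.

6156

D1: 70 , 168 , 344 , 622 , 1026 , 1580
D2: 98 , 176 , 278 , 404 , 554
D3: 78 , 102 , 126 , 150
D4: 24 , 24 , 24
The fourth differences are constant (24).
150 + 24 = 174;  554 + 174 = 728;  1580 + 728 = 2308;  3848 + 2308 = 6156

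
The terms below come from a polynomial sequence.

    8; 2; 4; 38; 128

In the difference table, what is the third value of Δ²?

56

Δ: -6, 2, 34, 90
Δ²: 8, 32, 56
Δ³: 24, 24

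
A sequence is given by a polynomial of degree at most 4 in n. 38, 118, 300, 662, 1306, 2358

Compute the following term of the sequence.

3968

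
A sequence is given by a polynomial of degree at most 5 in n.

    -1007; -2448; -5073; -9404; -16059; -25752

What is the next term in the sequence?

-39293

First differences: -1441  -2625  -4331  -6655  -9693
Second differences: -1184  -1706  -2324  -3038
Third differences: -522  -618  -714
Fourth differences: -96  -96
Fourth differences constant at -96.
-714 − 96 = -810;  -3038 − 810 = -3848;  -9693 − 3848 = -13541;  -25752 − 13541 = -39293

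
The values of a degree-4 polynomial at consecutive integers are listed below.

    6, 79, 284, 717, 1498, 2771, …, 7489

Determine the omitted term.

4704

Using the first 6 terms:
73, 205, 433, 781, 1273
132, 228, 348, 492
96, 120, 144
24, 24
Constant fourth difference = 24.
Extend forward: 144 + 24 = 168;  492 + 168 = 660;  1273 + 660 = 1933;  2771 + 1933 = 4704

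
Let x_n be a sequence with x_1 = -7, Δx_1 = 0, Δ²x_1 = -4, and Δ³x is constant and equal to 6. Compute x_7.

53

Build the table forward from the leading diagonal:
D3: 6, 6, 6, 6, 6, 6, 6
D2: -4, 2, 8, 14, 20, 26, 32
D1: 0, -4, -2, 6, 20, 40, 66
x: -7, -7, -11, -13, -7, 13, 53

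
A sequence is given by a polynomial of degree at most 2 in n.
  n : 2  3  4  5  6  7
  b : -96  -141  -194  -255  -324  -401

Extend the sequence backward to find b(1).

D1: -45  -53  -61  -69  -77
D2: -8  -8  -8  -8
The second differences are constant at -8.
Work back: -45 + 8 = -37;  -96 + 37 = -59

-59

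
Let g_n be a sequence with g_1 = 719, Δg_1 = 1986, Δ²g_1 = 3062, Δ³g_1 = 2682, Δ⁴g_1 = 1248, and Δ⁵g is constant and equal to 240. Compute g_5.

39011

Build the table forward from the leading diagonal:
D5: 240, 240, 240, 240, 240
D4: 1248, 1488, 1728, 1968, 2208
D3: 2682, 3930, 5418, 7146, 9114
D2: 3062, 5744, 9674, 15092, 22238
D1: 1986, 5048, 10792, 20466, 35558
g: 719, 2705, 7753, 18545, 39011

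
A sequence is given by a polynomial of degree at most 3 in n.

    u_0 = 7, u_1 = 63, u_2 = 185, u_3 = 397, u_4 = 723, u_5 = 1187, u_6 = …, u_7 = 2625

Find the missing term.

1813

Using the first 6 terms:
First differences: 56, 122, 212, 326, 464
Second differences: 66, 90, 114, 138
Third differences: 24, 24, 24
Constant third difference = 24.
Extend forward: 138 + 24 = 162;  464 + 162 = 626;  1187 + 626 = 1813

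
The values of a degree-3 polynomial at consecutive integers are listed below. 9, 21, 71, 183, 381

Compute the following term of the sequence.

689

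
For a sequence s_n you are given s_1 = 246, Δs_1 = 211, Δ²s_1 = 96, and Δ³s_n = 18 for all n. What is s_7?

3312

Build the table forward from the leading diagonal:
D3: 18, 18, 18, 18, 18, 18, 18
D2: 96, 114, 132, 150, 168, 186, 204
D1: 211, 307, 421, 553, 703, 871, 1057
s: 246, 457, 764, 1185, 1738, 2441, 3312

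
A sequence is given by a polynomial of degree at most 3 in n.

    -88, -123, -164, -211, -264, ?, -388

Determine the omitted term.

-323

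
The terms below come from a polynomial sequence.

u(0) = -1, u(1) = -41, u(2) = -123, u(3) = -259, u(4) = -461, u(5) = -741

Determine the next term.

-1111

Δ: -40, -82, -136, -202, -280
Δ²: -42, -54, -66, -78
Δ³: -12, -12, -12
Third differences constant at -12.
-78 − 12 = -90;  -280 − 90 = -370;  -741 − 370 = -1111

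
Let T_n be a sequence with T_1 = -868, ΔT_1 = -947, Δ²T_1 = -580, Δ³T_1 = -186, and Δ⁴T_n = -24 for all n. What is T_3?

Build the table forward from the leading diagonal:
Δ⁴: -24  -24  -24
Δ³: -186  -210  -234
Δ²: -580  -766  -976
Δ: -947  -1527  -2293
T: -868  -1815  -3342

-3342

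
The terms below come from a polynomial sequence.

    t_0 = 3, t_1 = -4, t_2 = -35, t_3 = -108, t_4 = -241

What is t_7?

-1180

D1: -7, -31, -73, -133
D2: -24, -42, -60
D3: -18, -18
Third differences constant at -18.
-60 − 18 = -78;  -133 − 78 = -211;  -241 − 211 = -452
-78 − 18 = -96;  -211 − 96 = -307;  -452 − 307 = -759
-96 − 18 = -114;  -307 − 114 = -421;  -759 − 421 = -1180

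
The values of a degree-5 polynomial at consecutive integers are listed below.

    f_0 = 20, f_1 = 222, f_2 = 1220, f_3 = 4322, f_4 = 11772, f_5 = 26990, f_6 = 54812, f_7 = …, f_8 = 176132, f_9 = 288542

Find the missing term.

101730

Using the first 7 terms:
Δ: 202, 998, 3102, 7450, 15218, 27822
Δ²: 796, 2104, 4348, 7768, 12604
Δ³: 1308, 2244, 3420, 4836
Δ⁴: 936, 1176, 1416
Δ⁵: 240, 240
Constant fifth difference = 240.
Extend forward: 1416 + 240 = 1656;  4836 + 1656 = 6492;  12604 + 6492 = 19096;  27822 + 19096 = 46918;  54812 + 46918 = 101730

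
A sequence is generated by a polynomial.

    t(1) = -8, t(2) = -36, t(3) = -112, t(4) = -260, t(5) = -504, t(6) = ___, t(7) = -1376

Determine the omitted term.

Using the first 5 terms:
D1: -28, -76, -148, -244
D2: -48, -72, -96
D3: -24, -24
Constant third difference = -24.
Extend forward: -96 − 24 = -120;  -244 − 120 = -364;  -504 − 364 = -868

-868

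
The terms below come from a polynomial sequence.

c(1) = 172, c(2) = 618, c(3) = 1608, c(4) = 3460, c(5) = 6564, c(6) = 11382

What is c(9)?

41820

Δ: 446, 990, 1852, 3104, 4818
Δ²: 544, 862, 1252, 1714
Δ³: 318, 390, 462
Δ⁴: 72, 72
Fourth differences constant at 72.
462 + 72 = 534;  1714 + 534 = 2248;  4818 + 2248 = 7066;  11382 + 7066 = 18448
534 + 72 = 606;  2248 + 606 = 2854;  7066 + 2854 = 9920;  18448 + 9920 = 28368
606 + 72 = 678;  2854 + 678 = 3532;  9920 + 3532 = 13452;  28368 + 13452 = 41820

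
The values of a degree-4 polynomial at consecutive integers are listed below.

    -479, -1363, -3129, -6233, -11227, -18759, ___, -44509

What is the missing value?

-29573

Using the first 6 terms:
D1: -884, -1766, -3104, -4994, -7532
D2: -882, -1338, -1890, -2538
D3: -456, -552, -648
D4: -96, -96
Constant fourth difference = -96.
Extend forward: -648 − 96 = -744;  -2538 − 744 = -3282;  -7532 − 3282 = -10814;  -18759 − 10814 = -29573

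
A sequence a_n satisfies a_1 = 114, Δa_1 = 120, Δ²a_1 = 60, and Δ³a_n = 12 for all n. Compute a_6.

Build the table forward from the leading diagonal:
D3: 12, 12, 12, 12, 12, 12
D2: 60, 72, 84, 96, 108, 120
D1: 120, 180, 252, 336, 432, 540
a: 114, 234, 414, 666, 1002, 1434

1434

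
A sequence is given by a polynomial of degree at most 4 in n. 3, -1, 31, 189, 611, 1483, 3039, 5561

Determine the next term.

9379

Δ: -4, 32, 158, 422, 872, 1556, 2522
Δ²: 36, 126, 264, 450, 684, 966
Δ³: 90, 138, 186, 234, 282
Δ⁴: 48, 48, 48, 48
The fourth differences are constant (48).
282 + 48 = 330;  966 + 330 = 1296;  2522 + 1296 = 3818;  5561 + 3818 = 9379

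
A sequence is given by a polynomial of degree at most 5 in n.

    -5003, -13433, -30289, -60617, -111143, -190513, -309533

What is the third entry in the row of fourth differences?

-2160

Δ: -8430, -16856, -30328, -50526, -79370, -119020
Δ²: -8426, -13472, -20198, -28844, -39650
Δ³: -5046, -6726, -8646, -10806
Δ⁴: -1680, -1920, -2160
Δ⁵: -240, -240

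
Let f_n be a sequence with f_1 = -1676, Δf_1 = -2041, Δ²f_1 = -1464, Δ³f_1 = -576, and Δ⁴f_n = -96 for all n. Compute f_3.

Build the table forward from the leading diagonal:
D4: -96  -96  -96
D3: -576  -672  -768
D2: -1464  -2040  -2712
D1: -2041  -3505  -5545
f: -1676  -3717  -7222

-7222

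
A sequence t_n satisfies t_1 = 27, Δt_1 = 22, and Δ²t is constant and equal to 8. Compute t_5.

163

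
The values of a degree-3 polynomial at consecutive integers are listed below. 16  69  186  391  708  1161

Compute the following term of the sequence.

1774

Δ: 53  117  205  317  453
Δ²: 64  88  112  136
Δ³: 24  24  24
The third differences are constant (24).
136 + 24 = 160;  453 + 160 = 613;  1161 + 613 = 1774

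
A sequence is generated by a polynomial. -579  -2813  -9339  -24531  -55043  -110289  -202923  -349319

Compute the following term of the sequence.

Δ: -2234  -6526  -15192  -30512  -55246  -92634  -146396
Δ²: -4292  -8666  -15320  -24734  -37388  -53762
Δ³: -4374  -6654  -9414  -12654  -16374
Δ⁴: -2280  -2760  -3240  -3720
Δ⁵: -480  -480  -480
Fifth differences constant at -480.
-3720 − 480 = -4200;  -16374 − 4200 = -20574;  -53762 − 20574 = -74336;  -146396 − 74336 = -220732;  -349319 − 220732 = -570051

-570051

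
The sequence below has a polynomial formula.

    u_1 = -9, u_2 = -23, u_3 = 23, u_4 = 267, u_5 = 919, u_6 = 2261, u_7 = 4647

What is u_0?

-1

Δ: -14, 46, 244, 652, 1342, 2386
Δ²: 60, 198, 408, 690, 1044
Δ³: 138, 210, 282, 354
Δ⁴: 72, 72, 72
The fourth differences are constant at 72.
Work back: 138 − 72 = 66;  60 − 66 = -6;  -14 + 6 = -8;  -9 + 8 = -1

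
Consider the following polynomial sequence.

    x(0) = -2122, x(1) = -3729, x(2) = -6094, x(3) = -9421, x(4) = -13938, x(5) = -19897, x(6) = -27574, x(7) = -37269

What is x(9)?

-64033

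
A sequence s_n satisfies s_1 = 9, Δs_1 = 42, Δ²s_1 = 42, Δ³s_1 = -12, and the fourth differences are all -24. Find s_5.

Build the table forward from the leading diagonal:
D4: -24, -24, -24, -24, -24
D3: -12, -36, -60, -84, -108
D2: 42, 30, -6, -66, -150
D1: 42, 84, 114, 108, 42
s: 9, 51, 135, 249, 357

357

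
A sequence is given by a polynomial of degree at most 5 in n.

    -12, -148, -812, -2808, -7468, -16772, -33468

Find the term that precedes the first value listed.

-8

-136  -664  -1996  -4660  -9304  -16696
-528  -1332  -2664  -4644  -7392
-804  -1332  -1980  -2748
-528  -648  -768
-120  -120
The fifth differences are constant at -120.
Work back: -528 + 120 = -408;  -804 + 408 = -396;  -528 + 396 = -132;  -136 + 132 = -4;  -12 + 4 = -8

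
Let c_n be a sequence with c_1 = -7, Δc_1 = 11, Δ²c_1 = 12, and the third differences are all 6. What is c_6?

228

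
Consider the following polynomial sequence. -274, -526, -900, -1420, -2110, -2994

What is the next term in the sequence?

First differences: -252 , -374 , -520 , -690 , -884
Second differences: -122 , -146 , -170 , -194
Third differences: -24 , -24 , -24
The third differences are constant (-24).
-194 − 24 = -218;  -884 − 218 = -1102;  -2994 − 1102 = -4096

-4096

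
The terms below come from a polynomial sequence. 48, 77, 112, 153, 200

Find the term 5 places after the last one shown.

525

Δ: 29  35  41  47
Δ²: 6  6  6
Constant second difference = 6, so extend:
47 + 6 = 53;  200 + 53 = 253
53 + 6 = 59;  253 + 59 = 312
59 + 6 = 65;  312 + 65 = 377
65 + 6 = 71;  377 + 71 = 448
71 + 6 = 77;  448 + 77 = 525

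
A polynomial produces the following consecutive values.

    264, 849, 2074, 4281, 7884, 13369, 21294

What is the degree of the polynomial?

D1: 585, 1225, 2207, 3603, 5485, 7925
D2: 640, 982, 1396, 1882, 2440
D3: 342, 414, 486, 558
D4: 72, 72, 72
The fourth differences are constant, so the polynomial has degree 4.

4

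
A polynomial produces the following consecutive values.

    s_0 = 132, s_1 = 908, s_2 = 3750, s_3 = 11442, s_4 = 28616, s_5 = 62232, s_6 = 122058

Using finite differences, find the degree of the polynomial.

5

776, 2842, 7692, 17174, 33616, 59826
2066, 4850, 9482, 16442, 26210
2784, 4632, 6960, 9768
1848, 2328, 2808
480, 480
The fifth differences are constant, so the polynomial has degree 5.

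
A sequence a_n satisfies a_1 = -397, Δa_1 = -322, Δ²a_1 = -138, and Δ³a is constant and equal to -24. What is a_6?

Build the table forward from the leading diagonal:
D3: -24  -24  -24  -24  -24  -24
D2: -138  -162  -186  -210  -234  -258
D1: -322  -460  -622  -808  -1018  -1252
a: -397  -719  -1179  -1801  -2609  -3627

-3627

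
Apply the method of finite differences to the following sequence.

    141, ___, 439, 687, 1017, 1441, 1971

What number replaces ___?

Using the last 5 terms:
D1: 248, 330, 424, 530
D2: 82, 94, 106
D3: 12, 12
Constant third difference = 12.
Extend backward: 82 − 12 = 70;  248 − 70 = 178;  439 − 178 = 261

261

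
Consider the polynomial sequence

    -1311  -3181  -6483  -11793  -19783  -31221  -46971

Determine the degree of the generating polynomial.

Δ: -1870, -3302, -5310, -7990, -11438, -15750
Δ²: -1432, -2008, -2680, -3448, -4312
Δ³: -576, -672, -768, -864
Δ⁴: -96, -96, -96
The fourth differences are constant, so the polynomial has degree 4.

4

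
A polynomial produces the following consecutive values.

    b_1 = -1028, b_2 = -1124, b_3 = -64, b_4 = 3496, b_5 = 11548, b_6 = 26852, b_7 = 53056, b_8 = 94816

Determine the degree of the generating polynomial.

5

First differences: -96, 1060, 3560, 8052, 15304, 26204, 41760
Second differences: 1156, 2500, 4492, 7252, 10900, 15556
Third differences: 1344, 1992, 2760, 3648, 4656
Fourth differences: 648, 768, 888, 1008
Fifth differences: 120, 120, 120
The fifth differences are constant, so the polynomial has degree 5.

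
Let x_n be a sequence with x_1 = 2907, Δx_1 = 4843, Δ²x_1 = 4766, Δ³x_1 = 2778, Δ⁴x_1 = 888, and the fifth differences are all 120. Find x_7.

173055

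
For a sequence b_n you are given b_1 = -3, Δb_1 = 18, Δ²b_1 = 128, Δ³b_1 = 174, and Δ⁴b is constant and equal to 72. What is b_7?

6585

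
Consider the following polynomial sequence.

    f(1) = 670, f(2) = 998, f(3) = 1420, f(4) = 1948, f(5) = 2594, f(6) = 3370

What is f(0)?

424

First differences: 328  422  528  646  776
Second differences: 94  106  118  130
Third differences: 12  12  12
The third differences are constant at 12.
Work back: 94 − 12 = 82;  328 − 82 = 246;  670 − 246 = 424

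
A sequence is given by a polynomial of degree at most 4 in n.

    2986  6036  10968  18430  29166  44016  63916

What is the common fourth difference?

96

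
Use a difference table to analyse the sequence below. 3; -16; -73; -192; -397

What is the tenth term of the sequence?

-3552

D1: -19, -57, -119, -205
D2: -38, -62, -86
D3: -24, -24
Constant third difference = -24, so extend:
-86 − 24 = -110;  -205 − 110 = -315;  -397 − 315 = -712
-110 − 24 = -134;  -315 − 134 = -449;  -712 − 449 = -1161
-134 − 24 = -158;  -449 − 158 = -607;  -1161 − 607 = -1768
-158 − 24 = -182;  -607 − 182 = -789;  -1768 − 789 = -2557
-182 − 24 = -206;  -789 − 206 = -995;  -2557 − 995 = -3552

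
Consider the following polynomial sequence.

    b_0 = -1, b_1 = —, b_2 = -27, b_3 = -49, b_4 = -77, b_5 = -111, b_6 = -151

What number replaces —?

Using the last 5 terms:
Δ: -22, -28, -34, -40
Δ²: -6, -6, -6
Constant second difference = -6.
Extend backward: -22 + 6 = -16;  -27 + 16 = -11

-11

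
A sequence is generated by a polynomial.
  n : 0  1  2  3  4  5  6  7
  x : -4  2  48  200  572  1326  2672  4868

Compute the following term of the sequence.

8220

Δ: 6, 46, 152, 372, 754, 1346, 2196
Δ²: 40, 106, 220, 382, 592, 850
Δ³: 66, 114, 162, 210, 258
Δ⁴: 48, 48, 48, 48
Constant fourth difference = 48, so extend:
258 + 48 = 306;  850 + 306 = 1156;  2196 + 1156 = 3352;  4868 + 3352 = 8220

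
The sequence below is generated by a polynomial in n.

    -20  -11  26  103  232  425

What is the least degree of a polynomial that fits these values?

D1: 9, 37, 77, 129, 193
D2: 28, 40, 52, 64
D3: 12, 12, 12
The third differences are constant, so the polynomial has degree 3.

3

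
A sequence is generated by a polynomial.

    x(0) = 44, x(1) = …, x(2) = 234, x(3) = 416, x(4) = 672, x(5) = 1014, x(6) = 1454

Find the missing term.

Using the last 5 terms:
Δ: 182, 256, 342, 440
Δ²: 74, 86, 98
Δ³: 12, 12
Constant third difference = 12.
Extend backward: 74 − 12 = 62;  182 − 62 = 120;  234 − 120 = 114

114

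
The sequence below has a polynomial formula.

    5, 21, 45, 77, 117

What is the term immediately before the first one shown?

16  24  32  40
8  8  8
The second differences are constant at 8.
Work back: 16 − 8 = 8;  5 − 8 = -3

-3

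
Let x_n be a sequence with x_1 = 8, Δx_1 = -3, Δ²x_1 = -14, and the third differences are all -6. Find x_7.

-340

Build the table forward from the leading diagonal:
Δ³: -6, -6, -6, -6, -6, -6, -6
Δ²: -14, -20, -26, -32, -38, -44, -50
Δ: -3, -17, -37, -63, -95, -133, -177
x: 8, 5, -12, -49, -112, -207, -340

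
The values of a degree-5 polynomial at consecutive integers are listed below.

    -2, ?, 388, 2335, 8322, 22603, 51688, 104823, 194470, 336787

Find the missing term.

3

Using the last 8 terms:
First differences: 1947, 5987, 14281, 29085, 53135, 89647, 142317
Second differences: 4040, 8294, 14804, 24050, 36512, 52670
Third differences: 4254, 6510, 9246, 12462, 16158
Fourth differences: 2256, 2736, 3216, 3696
Fifth differences: 480, 480, 480
Constant fifth difference = 480.
Extend backward: 2256 − 480 = 1776;  4254 − 1776 = 2478;  4040 − 2478 = 1562;  1947 − 1562 = 385;  388 − 385 = 3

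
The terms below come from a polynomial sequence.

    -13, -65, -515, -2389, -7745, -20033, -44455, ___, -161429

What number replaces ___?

Using the first 7 terms:
First differences: -52, -450, -1874, -5356, -12288, -24422
Second differences: -398, -1424, -3482, -6932, -12134
Third differences: -1026, -2058, -3450, -5202
Fourth differences: -1032, -1392, -1752
Fifth differences: -360, -360
Constant fifth difference = -360.
Extend forward: -1752 − 360 = -2112;  -5202 − 2112 = -7314;  -12134 − 7314 = -19448;  -24422 − 19448 = -43870;  -44455 − 43870 = -88325

-88325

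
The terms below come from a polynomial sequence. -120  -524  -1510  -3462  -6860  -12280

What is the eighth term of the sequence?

Δ: -404, -986, -1952, -3398, -5420
Δ²: -582, -966, -1446, -2022
Δ³: -384, -480, -576
Δ⁴: -96, -96
Fourth differences constant at -96.
-576 − 96 = -672;  -2022 − 672 = -2694;  -5420 − 2694 = -8114;  -12280 − 8114 = -20394
-672 − 96 = -768;  -2694 − 768 = -3462;  -8114 − 3462 = -11576;  -20394 − 11576 = -31970

-31970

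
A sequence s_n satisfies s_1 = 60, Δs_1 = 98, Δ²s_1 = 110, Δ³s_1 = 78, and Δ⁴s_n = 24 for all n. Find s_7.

Build the table forward from the leading diagonal:
Δ⁴: 24, 24, 24, 24, 24, 24, 24
Δ³: 78, 102, 126, 150, 174, 198, 222
Δ²: 110, 188, 290, 416, 566, 740, 938
Δ: 98, 208, 396, 686, 1102, 1668, 2408
s: 60, 158, 366, 762, 1448, 2550, 4218

4218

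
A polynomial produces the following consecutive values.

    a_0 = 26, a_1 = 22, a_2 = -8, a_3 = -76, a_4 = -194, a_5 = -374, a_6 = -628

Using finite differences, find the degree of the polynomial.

D1: -4, -30, -68, -118, -180, -254
D2: -26, -38, -50, -62, -74
D3: -12, -12, -12, -12
The third differences are constant, so the polynomial has degree 3.

3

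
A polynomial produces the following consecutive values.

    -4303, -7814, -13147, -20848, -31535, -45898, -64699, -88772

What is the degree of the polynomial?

First differences: -3511, -5333, -7701, -10687, -14363, -18801, -24073
Second differences: -1822, -2368, -2986, -3676, -4438, -5272
Third differences: -546, -618, -690, -762, -834
Fourth differences: -72, -72, -72, -72
The fourth differences are constant, so the polynomial has degree 4.

4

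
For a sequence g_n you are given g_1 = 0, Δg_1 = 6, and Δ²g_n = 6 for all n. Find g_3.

18

Build the table forward from the leading diagonal:
Δ²: 6  6  6
Δ: 6  12  18
g: 0  6  18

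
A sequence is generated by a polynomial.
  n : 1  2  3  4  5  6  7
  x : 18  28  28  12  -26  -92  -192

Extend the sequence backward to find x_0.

First differences: 10, 0, -16, -38, -66, -100
Second differences: -10, -16, -22, -28, -34
Third differences: -6, -6, -6, -6
The third differences are constant at -6.
Work back: -10 + 6 = -4;  10 + 4 = 14;  18 − 14 = 4

4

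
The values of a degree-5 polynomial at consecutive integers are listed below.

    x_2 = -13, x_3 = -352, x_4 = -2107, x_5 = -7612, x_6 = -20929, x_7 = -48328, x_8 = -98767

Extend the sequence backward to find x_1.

-4

-339, -1755, -5505, -13317, -27399, -50439
-1416, -3750, -7812, -14082, -23040
-2334, -4062, -6270, -8958
-1728, -2208, -2688
-480, -480
The fifth differences are constant at -480.
Work back: -1728 + 480 = -1248;  -2334 + 1248 = -1086;  -1416 + 1086 = -330;  -339 + 330 = -9;  -13 + 9 = -4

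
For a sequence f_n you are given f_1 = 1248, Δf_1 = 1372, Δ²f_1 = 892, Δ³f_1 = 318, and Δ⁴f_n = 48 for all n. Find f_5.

13408

Build the table forward from the leading diagonal:
D4: 48  48  48  48  48
D3: 318  366  414  462  510
D2: 892  1210  1576  1990  2452
D1: 1372  2264  3474  5050  7040
f: 1248  2620  4884  8358  13408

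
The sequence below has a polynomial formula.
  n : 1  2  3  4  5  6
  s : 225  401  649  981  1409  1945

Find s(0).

176, 248, 332, 428, 536
72, 84, 96, 108
12, 12, 12
The third differences are constant at 12.
Work back: 72 − 12 = 60;  176 − 60 = 116;  225 − 116 = 109

109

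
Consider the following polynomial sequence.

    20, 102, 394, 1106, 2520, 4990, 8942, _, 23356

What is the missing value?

14874

Using the first 7 terms:
D1: 82  292  712  1414  2470  3952
D2: 210  420  702  1056  1482
D3: 210  282  354  426
D4: 72  72  72
Constant fourth difference = 72.
Extend forward: 426 + 72 = 498;  1482 + 498 = 1980;  3952 + 1980 = 5932;  8942 + 5932 = 14874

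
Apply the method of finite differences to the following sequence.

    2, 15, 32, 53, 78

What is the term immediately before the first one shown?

-7

Δ: 13  17  21  25
Δ²: 4  4  4
The second differences are constant at 4.
Work back: 13 − 4 = 9;  2 − 9 = -7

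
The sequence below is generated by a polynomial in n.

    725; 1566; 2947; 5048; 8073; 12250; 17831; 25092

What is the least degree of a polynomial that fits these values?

841, 1381, 2101, 3025, 4177, 5581, 7261
540, 720, 924, 1152, 1404, 1680
180, 204, 228, 252, 276
24, 24, 24, 24
The fourth differences are constant, so the polynomial has degree 4.

4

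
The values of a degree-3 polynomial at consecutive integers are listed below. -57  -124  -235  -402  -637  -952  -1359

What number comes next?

D1: -67, -111, -167, -235, -315, -407
D2: -44, -56, -68, -80, -92
D3: -12, -12, -12, -12
The third differences are constant (-12).
-92 − 12 = -104;  -407 − 104 = -511;  -1359 − 511 = -1870

-1870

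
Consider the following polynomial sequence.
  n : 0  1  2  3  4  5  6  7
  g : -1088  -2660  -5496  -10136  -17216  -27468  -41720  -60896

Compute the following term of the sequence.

-86016

Δ: -1572 , -2836 , -4640 , -7080 , -10252 , -14252 , -19176
Δ²: -1264 , -1804 , -2440 , -3172 , -4000 , -4924
Δ³: -540 , -636 , -732 , -828 , -924
Δ⁴: -96 , -96 , -96 , -96
The fourth differences are constant (-96).
-924 − 96 = -1020;  -4924 − 1020 = -5944;  -19176 − 5944 = -25120;  -60896 − 25120 = -86016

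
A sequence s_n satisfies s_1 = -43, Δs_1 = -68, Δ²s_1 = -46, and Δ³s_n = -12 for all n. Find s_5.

-639

Build the table forward from the leading diagonal:
Δ³: -12, -12, -12, -12, -12
Δ²: -46, -58, -70, -82, -94
Δ: -68, -114, -172, -242, -324
s: -43, -111, -225, -397, -639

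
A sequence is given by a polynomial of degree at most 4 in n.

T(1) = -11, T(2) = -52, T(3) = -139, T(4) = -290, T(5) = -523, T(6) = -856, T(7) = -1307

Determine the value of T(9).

-2635

D1: -41  -87  -151  -233  -333  -451
D2: -46  -64  -82  -100  -118
D3: -18  -18  -18  -18
Constant third difference = -18, so extend:
-118 − 18 = -136;  -451 − 136 = -587;  -1307 − 587 = -1894
-136 − 18 = -154;  -587 − 154 = -741;  -1894 − 741 = -2635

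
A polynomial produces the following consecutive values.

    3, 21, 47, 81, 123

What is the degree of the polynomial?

D1: 18, 26, 34, 42
D2: 8, 8, 8
The second differences are constant, so the polynomial has degree 2.

2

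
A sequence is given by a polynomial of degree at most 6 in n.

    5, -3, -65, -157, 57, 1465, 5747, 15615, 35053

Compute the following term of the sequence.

Δ: -8 , -62 , -92 , 214 , 1408 , 4282 , 9868 , 19438
Δ²: -54 , -30 , 306 , 1194 , 2874 , 5586 , 9570
Δ³: 24 , 336 , 888 , 1680 , 2712 , 3984
Δ⁴: 312 , 552 , 792 , 1032 , 1272
Δ⁵: 240 , 240 , 240 , 240
The fifth differences are constant (240).
1272 + 240 = 1512;  3984 + 1512 = 5496;  9570 + 5496 = 15066;  19438 + 15066 = 34504;  35053 + 34504 = 69557

69557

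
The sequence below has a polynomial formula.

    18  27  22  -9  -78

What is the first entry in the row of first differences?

First differences: 9, -5, -31, -69
Second differences: -14, -26, -38
Third differences: -12, -12

9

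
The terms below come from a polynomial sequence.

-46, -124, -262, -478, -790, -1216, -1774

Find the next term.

-2482

-78, -138, -216, -312, -426, -558
-60, -78, -96, -114, -132
-18, -18, -18, -18
Constant third difference = -18, so extend:
-132 − 18 = -150;  -558 − 150 = -708;  -1774 − 708 = -2482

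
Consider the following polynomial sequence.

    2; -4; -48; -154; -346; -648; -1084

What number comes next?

D1: -6  -44  -106  -192  -302  -436
D2: -38  -62  -86  -110  -134
D3: -24  -24  -24  -24
Third differences constant at -24.
-134 − 24 = -158;  -436 − 158 = -594;  -1084 − 594 = -1678

-1678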